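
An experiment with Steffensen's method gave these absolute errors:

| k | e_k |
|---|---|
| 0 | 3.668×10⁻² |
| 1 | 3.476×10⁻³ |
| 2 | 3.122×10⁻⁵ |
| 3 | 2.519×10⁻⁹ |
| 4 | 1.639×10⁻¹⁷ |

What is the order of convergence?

2

Consecutive ratios: e_4/e_3 = 1.639×10⁻¹⁷/2.519×10⁻⁹ = 6.50655e-09, e_3/e_2 = 2.519×10⁻⁹/3.122×10⁻⁵ = 8.06855e-05.
p ≈ ln(6.50655e-09)/ln(8.06855e-05) = -18.8505/-9.4250 ≈ 2.00.
So the convergence is quadratic (order 2).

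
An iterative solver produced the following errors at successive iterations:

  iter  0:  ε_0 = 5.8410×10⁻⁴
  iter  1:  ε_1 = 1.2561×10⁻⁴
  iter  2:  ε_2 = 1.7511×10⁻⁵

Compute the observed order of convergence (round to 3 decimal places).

p ≈ ln(ε_2/ε_1) / ln(ε_1/ε_0)
  = ln(1.7511×10⁻⁵/1.2561×10⁻⁴) / ln(1.2561×10⁻⁴/5.8410×10⁻⁴)
  = ln(0.139408) / ln(0.215049)
  = -1.970350 / -1.536889 ≈ 1.282038

1.282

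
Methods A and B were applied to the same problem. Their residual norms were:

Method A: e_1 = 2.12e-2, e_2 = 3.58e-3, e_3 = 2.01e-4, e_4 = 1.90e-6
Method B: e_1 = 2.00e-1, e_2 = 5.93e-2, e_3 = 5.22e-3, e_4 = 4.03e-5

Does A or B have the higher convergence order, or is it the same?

Method A: p ≈ ln(1.90e-6/2.01e-4)/ln(2.01e-4/3.58e-3) ≈ 1.62.
Method B: p ≈ ln(4.03e-5/5.22e-3)/ln(5.22e-3/5.93e-2) ≈ 2.00.
Method B has the higher order (≈2.0 vs ≈1.6).

B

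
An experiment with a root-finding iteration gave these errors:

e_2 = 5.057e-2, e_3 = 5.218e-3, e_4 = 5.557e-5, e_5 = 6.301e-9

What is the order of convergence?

2

Consecutive ratios: e_5/e_4 = 6.301e-9/5.557e-5 = 0.000113389, e_4/e_3 = 5.557e-5/5.218e-3 = 0.0106497.
p ≈ ln(0.000113389)/ln(0.0106497) = -9.0847/-4.5422 ≈ 2.00.
So the convergence is quadratic (order 2).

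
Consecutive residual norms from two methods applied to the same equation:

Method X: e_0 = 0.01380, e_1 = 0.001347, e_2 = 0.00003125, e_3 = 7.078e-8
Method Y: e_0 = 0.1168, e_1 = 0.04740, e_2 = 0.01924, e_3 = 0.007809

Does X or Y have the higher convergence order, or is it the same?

Method X: p ≈ ln(7.078e-8/0.00003125)/ln(0.00003125/0.001347) ≈ 1.62.
Method Y: p ≈ ln(0.007809/0.01924)/ln(0.01924/0.04740) ≈ 1.00.
Method X has the higher order (≈1.6 vs ≈1.0).

X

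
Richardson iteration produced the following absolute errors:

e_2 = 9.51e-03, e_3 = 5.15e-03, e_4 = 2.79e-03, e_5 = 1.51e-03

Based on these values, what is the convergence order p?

1

Consecutive ratios: e_5/e_4 = 1.51e-03/2.79e-03 = 0.541219, e_4/e_3 = 2.79e-03/5.15e-03 = 0.541748.
p ≈ ln(0.541219)/ln(0.541748) = -0.6139/-0.6130 ≈ 1.00.
So the convergence is linear (order 1).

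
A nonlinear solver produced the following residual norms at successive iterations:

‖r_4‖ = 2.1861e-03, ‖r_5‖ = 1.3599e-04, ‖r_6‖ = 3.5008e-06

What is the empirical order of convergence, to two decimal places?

p ≈ ln(‖r_6‖/‖r_5‖) / ln(‖r_5‖/‖r_4‖)
  = ln(3.5008e-06/1.3599e-04) / ln(1.3599e-04/2.1861e-03)
  = ln(0.0257431) / ln(0.0622067)
  = -3.65959 / -2.77729 ≈ 1.31768

1.32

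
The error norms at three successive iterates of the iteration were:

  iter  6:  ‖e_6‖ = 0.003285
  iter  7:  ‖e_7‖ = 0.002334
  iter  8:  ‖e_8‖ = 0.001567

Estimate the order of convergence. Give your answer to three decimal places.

1.166

p ≈ ln(‖e_8‖/‖e_7‖) / ln(‖e_7‖/‖e_6‖)
  = ln(0.001567/0.002334) / ln(0.002334/0.003285)
  = ln(0.67138) / ln(0.710502)
  = -0.398420 / -0.341784 ≈ 1.165707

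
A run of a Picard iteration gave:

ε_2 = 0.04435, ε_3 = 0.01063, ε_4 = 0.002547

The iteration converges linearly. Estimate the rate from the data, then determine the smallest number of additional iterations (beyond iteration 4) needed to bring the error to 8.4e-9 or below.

9

Rate ρ ≈ ε_4/ε_3 = 0.002547/0.01063 = 0.2396.
After j more steps, ε_{4+j} ≈ 0.002547·ρ^j; need ρ^j ≤ 8.4e-9/0.002547 = 3.298e-06.
j ≥ ln(3.298e-06)/ln(0.2396) = -12.6222/-1.42878 = 8.834.
So 9 more iterations are needed.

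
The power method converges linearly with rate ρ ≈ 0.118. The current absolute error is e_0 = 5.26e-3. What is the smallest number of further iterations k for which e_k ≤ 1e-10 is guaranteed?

After k steps, e_k ≈ 5.26e-3·0.118^k.
Need 0.118^k ≤ 1e-10/5.26e-3 = 1.90114e-08.
k ≥ ln(1.90114e-08)/ln(0.118) = -17.7782/-2.13707 = 8.319.
Smallest integer k = 9.

9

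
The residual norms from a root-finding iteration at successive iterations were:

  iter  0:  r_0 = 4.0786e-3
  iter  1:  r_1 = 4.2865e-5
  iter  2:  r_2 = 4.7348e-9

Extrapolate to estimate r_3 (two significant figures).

5.8e-17

First estimate the order: p ≈ ln(r_2/r_1) / ln(r_1/r_0) = ln(4.7348e-9/4.2865e-5)/ln(4.2865e-5/4.0786e-3) = ln(0.000110458)/ln(0.0105097) ≈ 2.0000.
Then r_3 ≈ r_2·(r_2/r_1)^p = 4.7348e-9·(0.000110458)^2.0000 = 4.7348e-9·1.2201e-08 ≈ 5.777e-17.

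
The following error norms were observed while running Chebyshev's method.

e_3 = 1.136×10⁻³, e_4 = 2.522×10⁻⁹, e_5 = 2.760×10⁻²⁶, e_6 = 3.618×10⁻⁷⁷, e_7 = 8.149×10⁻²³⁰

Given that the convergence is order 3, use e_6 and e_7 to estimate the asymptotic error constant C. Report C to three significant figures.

C ≈ e_7 / e_6^3
  = 8.149×10⁻²³⁰ / (3.618×10⁻⁷⁷)^3
  = 8.149×10⁻²³⁰ / 4.73593e-230 ≈ 1.7207

1.72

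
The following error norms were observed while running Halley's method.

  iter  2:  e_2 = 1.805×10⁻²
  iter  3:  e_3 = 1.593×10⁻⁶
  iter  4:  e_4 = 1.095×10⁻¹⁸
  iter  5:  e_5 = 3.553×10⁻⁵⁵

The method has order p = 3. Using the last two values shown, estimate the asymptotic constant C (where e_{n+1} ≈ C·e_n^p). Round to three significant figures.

0.271

C ≈ e_5 / e_4^3
  = 3.553×10⁻⁵⁵ / (1.095×10⁻¹⁸)^3
  = 3.553×10⁻⁵⁵ / 1.31293e-54 ≈ 0.27062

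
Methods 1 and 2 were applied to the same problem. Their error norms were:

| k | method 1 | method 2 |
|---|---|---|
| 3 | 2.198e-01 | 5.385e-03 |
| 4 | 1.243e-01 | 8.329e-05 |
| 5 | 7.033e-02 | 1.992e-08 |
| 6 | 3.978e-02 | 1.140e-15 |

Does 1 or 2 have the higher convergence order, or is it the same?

2

Method 1: p ≈ ln(3.978e-02/7.033e-02)/ln(7.033e-02/1.243e-01) ≈ 1.00.
Method 2: p ≈ ln(1.140e-15/1.992e-08)/ln(1.992e-08/8.329e-05) ≈ 2.00.
Method 2 has the higher order (≈2.0 vs ≈1.0).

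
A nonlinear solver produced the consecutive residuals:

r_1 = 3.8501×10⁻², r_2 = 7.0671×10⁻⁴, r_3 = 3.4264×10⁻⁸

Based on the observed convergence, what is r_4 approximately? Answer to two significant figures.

First estimate the order: p ≈ ln(r_3/r_2) / ln(r_2/r_1) = ln(3.4264×10⁻⁸/7.0671×10⁻⁴)/ln(7.0671×10⁻⁴/3.8501×10⁻²) = ln(4.84838e-05)/ln(0.0183556) ≈ 2.4849.
Then r_4 ≈ r_3·(r_3/r_2)^p = 3.4264×10⁻⁸·(4.84838e-05)^2.4849 = 3.4264×10⁻⁸·1.90169e-11 ≈ 6.516e-19.

6.5e-19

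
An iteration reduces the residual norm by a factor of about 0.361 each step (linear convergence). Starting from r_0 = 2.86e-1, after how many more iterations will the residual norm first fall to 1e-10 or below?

22

After k steps, r_k ≈ 2.86e-1·0.361^k.
Need 0.361^k ≤ 1e-10/2.86e-1 = 3.4965e-10.
k ≥ ln(3.4965e-10)/ln(0.361) = -21.7741/-1.01888 = 21.371.
Smallest integer k = 22.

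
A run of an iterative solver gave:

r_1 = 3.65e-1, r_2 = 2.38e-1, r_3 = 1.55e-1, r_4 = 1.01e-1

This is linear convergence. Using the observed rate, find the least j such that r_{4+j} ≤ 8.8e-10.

44

Rate ρ ≈ r_4/r_3 = 1.01e-1/1.55e-1 = 0.6516.
After j more steps, r_{4+j} ≈ 1.01e-1·ρ^j; need ρ^j ≤ 8.8e-10/1.01e-1 = 8.71287e-09.
j ≥ ln(8.71287e-09)/ln(0.6516) = -18.5585/-0.42832 = 43.329.
So 44 more iterations are needed.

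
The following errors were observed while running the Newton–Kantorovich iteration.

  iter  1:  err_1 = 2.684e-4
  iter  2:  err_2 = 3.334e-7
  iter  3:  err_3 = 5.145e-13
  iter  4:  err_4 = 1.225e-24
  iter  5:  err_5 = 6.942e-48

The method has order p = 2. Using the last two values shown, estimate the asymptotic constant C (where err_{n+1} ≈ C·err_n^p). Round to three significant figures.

C ≈ err_5 / err_4^2
  = 6.942e-48 / (1.225e-24)^2
  = 6.942e-48 / 1.50063e-48 ≈ 4.6261

4.63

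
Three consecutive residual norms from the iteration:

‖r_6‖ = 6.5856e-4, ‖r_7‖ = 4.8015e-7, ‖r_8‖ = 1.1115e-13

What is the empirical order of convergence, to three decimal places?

p ≈ ln(‖r_8‖/‖r_7‖) / ln(‖r_7‖/‖r_6‖)
  = ln(1.1115e-13/4.8015e-7) / ln(4.8015e-7/6.5856e-4)
  = ln(2.3149e-07) / ln(0.000729091)
  = -15.278729 / -7.223712 ≈ 2.115080

2.115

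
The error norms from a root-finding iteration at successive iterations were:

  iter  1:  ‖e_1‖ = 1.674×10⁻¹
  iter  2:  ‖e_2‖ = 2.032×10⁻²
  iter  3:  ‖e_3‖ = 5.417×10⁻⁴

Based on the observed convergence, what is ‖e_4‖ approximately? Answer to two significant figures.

1.1e-6

First estimate the order: p ≈ ln(‖e_3‖/‖e_2‖) / ln(‖e_2‖/‖e_1‖) = ln(5.417×10⁻⁴/2.032×10⁻²)/ln(2.032×10⁻²/1.674×10⁻¹) = ln(0.0266585)/ln(0.121386) ≈ 1.7188.
Then ‖e_4‖ ≈ ‖e_3‖·(‖e_3‖/‖e_2‖)^p = 5.417×10⁻⁴·(0.0266585)^1.7188 = 5.417×10⁻⁴·0.00196937 ≈ 1.067e-06.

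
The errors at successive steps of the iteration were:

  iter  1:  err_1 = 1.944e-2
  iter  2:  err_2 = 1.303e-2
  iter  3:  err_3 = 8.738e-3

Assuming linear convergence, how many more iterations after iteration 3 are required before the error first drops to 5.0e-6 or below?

19

Rate ρ ≈ err_3/err_2 = 8.738e-3/1.303e-2 = 0.6706.
After j more steps, err_{3+j} ≈ 8.738e-3·ρ^j; need ρ^j ≤ 5.0e-6/8.738e-3 = 0.000572213.
j ≥ ln(0.000572213)/ln(0.6706) = -7.4660/-0.39958 = 18.685.
So 19 more iterations are needed.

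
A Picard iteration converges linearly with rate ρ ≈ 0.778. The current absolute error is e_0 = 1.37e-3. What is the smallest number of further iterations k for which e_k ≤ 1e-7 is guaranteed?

After k steps, e_k ≈ 1.37e-3·0.778^k.
Need 0.778^k ≤ 1e-7/1.37e-3 = 7.29927e-05.
k ≥ ln(7.29927e-05)/ln(0.778) = -9.5252/-0.25103 = 37.944.
Smallest integer k = 38.

38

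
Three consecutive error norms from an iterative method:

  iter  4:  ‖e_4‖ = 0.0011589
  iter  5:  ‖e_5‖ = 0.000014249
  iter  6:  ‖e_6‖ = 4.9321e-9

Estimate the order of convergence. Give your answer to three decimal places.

1.812

p ≈ ln(‖e_6‖/‖e_5‖) / ln(‖e_5‖/‖e_4‖)
  = ln(4.9321e-9/0.000014249) / ln(0.000014249/0.0011589)
  = ln(0.000346137) / ln(0.0122953)
  = -7.968676 / -4.398538 ≈ 1.811665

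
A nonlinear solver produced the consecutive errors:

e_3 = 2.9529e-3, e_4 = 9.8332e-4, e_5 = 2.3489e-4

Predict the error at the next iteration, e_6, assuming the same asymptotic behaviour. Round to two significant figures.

3.6e-5

First estimate the order: p ≈ ln(e_5/e_4) / ln(e_4/e_3) = ln(2.3489e-4/9.8332e-4)/ln(9.8332e-4/2.9529e-3) = ln(0.238874)/ln(0.333001) ≈ 1.3021.
Then e_6 ≈ e_5·(e_5/e_4)^p = 2.3489e-4·(0.238874)^1.3021 = 2.3489e-4·0.154994 ≈ 3.641e-05.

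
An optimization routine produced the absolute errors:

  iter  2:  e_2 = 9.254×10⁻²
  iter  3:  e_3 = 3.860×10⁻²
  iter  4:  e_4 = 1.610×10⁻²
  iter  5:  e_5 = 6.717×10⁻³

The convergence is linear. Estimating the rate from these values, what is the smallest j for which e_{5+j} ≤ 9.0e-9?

Rate ρ ≈ e_5/e_4 = 6.717×10⁻³/1.610×10⁻² = 0.4172.
After j more steps, e_{5+j} ≈ 6.717×10⁻³·ρ^j; need ρ^j ≤ 9.0e-9/6.717×10⁻³ = 1.33988e-06.
j ≥ ln(1.33988e-06)/ln(0.4172) = -13.5229/-0.87419 = 15.469.
So 16 more iterations are needed.

16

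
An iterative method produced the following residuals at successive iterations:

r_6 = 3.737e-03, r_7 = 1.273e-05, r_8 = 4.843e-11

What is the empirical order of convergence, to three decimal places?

2.196

p ≈ ln(r_8/r_7) / ln(r_7/r_6)
  = ln(4.843e-11/1.273e-05) / ln(1.273e-05/3.737e-03)
  = ln(3.8044e-06) / ln(0.00340648)
  = -12.479352 / -5.682076 ≈ 2.196266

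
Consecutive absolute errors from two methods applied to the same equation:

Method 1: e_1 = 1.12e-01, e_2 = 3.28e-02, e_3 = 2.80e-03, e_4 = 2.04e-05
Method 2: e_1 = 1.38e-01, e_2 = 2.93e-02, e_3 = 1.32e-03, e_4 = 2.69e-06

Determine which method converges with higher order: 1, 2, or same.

same

Method 1: p ≈ ln(2.04e-05/2.80e-03)/ln(2.80e-03/3.28e-02) ≈ 2.00.
Method 2: p ≈ ln(2.69e-06/1.32e-03)/ln(1.32e-03/2.93e-02) ≈ 2.00.
Both orders ≈ 2.0 — effectively the same.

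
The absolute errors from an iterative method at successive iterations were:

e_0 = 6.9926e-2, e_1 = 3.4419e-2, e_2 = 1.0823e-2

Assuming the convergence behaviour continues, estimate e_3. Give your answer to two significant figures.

First estimate the order: p ≈ ln(e_2/e_1) / ln(e_1/e_0) = ln(1.0823e-2/3.4419e-2)/ln(3.4419e-2/6.9926e-2) = ln(0.314448)/ln(0.49222) ≈ 1.6322.
Then e_3 ≈ e_2·(e_2/e_1)^p = 1.0823e-2·(0.314448)^1.6322 = 1.0823e-2·0.151321 ≈ 0.001638.

1.6e-3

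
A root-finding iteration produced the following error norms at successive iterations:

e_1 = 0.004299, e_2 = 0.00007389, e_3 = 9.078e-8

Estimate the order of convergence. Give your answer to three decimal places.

1.649

p ≈ ln(e_3/e_2) / ln(e_2/e_1)
  = ln(9.078e-8/0.00007389) / ln(0.00007389/0.004299)
  = ln(0.00122858) / ln(0.0171877)
  = -6.701896 / -4.063561 ≈ 1.649267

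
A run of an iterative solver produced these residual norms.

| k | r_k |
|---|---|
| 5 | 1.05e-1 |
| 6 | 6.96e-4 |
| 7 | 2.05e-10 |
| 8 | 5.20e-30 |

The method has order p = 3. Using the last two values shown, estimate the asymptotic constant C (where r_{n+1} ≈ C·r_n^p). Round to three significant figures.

0.604

C ≈ r_8 / r_7^3
  = 5.20e-30 / (2.05e-10)^3
  = 5.20e-30 / 8.61512e-30 ≈ 0.60359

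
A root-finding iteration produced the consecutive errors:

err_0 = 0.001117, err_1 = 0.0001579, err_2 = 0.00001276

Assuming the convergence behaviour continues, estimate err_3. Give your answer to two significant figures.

5.0e-7

First estimate the order: p ≈ ln(err_2/err_1) / ln(err_1/err_0) = ln(0.00001276/0.0001579)/ln(0.0001579/0.001117) = ln(0.0808106)/ln(0.141361) ≈ 1.2858.
Then err_3 ≈ err_2·(err_2/err_1)^p = 0.00001276·(0.0808106)^1.2858 = 0.00001276·0.0393752 ≈ 5.024e-07.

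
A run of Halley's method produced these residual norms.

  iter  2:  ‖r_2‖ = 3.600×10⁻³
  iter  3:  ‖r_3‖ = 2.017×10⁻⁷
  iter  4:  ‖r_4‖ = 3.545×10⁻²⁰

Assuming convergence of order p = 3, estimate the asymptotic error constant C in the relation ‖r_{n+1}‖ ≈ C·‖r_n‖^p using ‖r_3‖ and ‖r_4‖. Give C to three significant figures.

4.32

C ≈ ‖r_4‖ / ‖r_3‖^3
  = 3.545×10⁻²⁰ / (2.017×10⁻⁷)^3
  = 3.545×10⁻²⁰ / 8.20574e-21 ≈ 4.3201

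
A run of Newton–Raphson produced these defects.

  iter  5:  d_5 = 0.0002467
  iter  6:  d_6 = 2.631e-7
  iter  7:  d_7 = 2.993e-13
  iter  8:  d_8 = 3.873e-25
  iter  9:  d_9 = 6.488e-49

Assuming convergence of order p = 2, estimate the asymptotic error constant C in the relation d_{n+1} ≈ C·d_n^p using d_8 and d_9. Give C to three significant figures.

C ≈ d_9 / d_8^2
  = 6.488e-49 / (3.873e-25)^2
  = 6.488e-49 / 1.50001e-49 ≈ 4.3253

4.33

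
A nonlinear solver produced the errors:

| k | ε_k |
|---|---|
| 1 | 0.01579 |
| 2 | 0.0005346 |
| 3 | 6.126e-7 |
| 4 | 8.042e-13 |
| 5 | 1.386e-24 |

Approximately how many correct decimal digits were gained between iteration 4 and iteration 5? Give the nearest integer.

12

Digits gained ≈ log₁₀(ε_4/ε_5) = log₁₀(8.042e-13/1.386e-24) = log₁₀(5.80231e+11) ≈ 11.764.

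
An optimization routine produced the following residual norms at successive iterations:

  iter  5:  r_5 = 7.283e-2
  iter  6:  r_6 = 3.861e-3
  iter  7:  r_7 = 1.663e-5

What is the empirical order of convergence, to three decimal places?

1.855

p ≈ ln(r_7/r_6) / ln(r_6/r_5)
  = ln(1.663e-5/3.861e-3) / ln(3.861e-3/7.283e-2)
  = ln(0.00430717) / ln(0.0530139)
  = -5.447474 / -2.937201 ≈ 1.854648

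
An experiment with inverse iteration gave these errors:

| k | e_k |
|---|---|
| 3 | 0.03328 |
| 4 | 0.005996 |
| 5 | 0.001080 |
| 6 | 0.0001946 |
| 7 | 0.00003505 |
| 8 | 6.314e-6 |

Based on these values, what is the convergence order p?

Consecutive ratios: e_8/e_7 = 6.314e-6/0.00003505 = 0.180143, e_7/e_6 = 0.00003505/0.0001946 = 0.180113.
p ≈ ln(0.180143)/ln(0.180113) = -1.7140/-1.7142 ≈ 1.00.
So the convergence is linear (order 1).

1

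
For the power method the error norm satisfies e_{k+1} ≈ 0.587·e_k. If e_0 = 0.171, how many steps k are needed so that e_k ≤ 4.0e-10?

After k steps, e_k ≈ 0.171·0.587^k.
Need 0.587^k ≤ 4.0e-10/0.171 = 2.33918e-09.
k ≥ ln(2.33918e-09)/ln(0.587) = -19.8735/-0.53273 = 37.305.
Smallest integer k = 38.

38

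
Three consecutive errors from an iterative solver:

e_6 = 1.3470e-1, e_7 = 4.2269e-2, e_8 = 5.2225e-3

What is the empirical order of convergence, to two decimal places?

p ≈ ln(e_8/e_7) / ln(e_7/e_6)
  = ln(5.2225e-3/4.2269e-2) / ln(4.2269e-2/1.3470e-1)
  = ln(0.123554) / ln(0.313801)
  = -2.09108 / -1.15900 ≈ 1.80421

1.80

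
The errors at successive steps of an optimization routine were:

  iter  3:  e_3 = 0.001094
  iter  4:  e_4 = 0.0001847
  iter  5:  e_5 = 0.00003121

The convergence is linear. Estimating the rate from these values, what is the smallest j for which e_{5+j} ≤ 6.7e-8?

4

Rate ρ ≈ e_5/e_4 = 0.00003121/0.0001847 = 0.1690.
After j more steps, e_{5+j} ≈ 0.00003121·ρ^j; need ρ^j ≤ 6.7e-8/0.00003121 = 0.00214675.
j ≥ ln(0.00214675)/ln(0.1690) = -6.1438/-1.77786 = 3.456.
So 4 more iterations are needed.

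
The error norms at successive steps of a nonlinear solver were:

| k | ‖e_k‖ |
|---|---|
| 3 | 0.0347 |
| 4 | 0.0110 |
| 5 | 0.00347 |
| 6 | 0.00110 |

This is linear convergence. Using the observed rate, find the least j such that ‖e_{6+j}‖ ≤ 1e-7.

Rate ρ ≈ ‖e_6‖/‖e_5‖ = 0.00110/0.00347 = 0.3170.
After j more steps, ‖e_{6+j}‖ ≈ 0.00110·ρ^j; need ρ^j ≤ 1e-7/0.00110 = 9.09091e-05.
j ≥ ln(9.09091e-05)/ln(0.3170) = -9.3057/-1.14885 = 8.100.
So 9 more iterations are needed.

9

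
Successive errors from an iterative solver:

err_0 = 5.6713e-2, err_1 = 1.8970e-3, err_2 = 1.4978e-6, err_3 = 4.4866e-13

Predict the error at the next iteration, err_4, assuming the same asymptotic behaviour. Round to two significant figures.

8.6e-27

First estimate the order: p ≈ ln(err_3/err_2) / ln(err_2/err_1) = ln(4.4866e-13/1.4978e-6)/ln(1.4978e-6/1.8970e-3) = ln(2.99546e-07)/ln(0.000789562) ≈ 2.1026.
Then err_4 ≈ err_3·(err_3/err_2)^p = 4.4866e-13·(2.99546e-07)^2.1026 = 4.4866e-13·1.92138e-14 ≈ 8.62e-27.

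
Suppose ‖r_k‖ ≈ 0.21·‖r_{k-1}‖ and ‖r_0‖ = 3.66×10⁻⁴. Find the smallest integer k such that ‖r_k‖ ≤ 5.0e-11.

11

After k steps, ‖r_k‖ ≈ 3.66×10⁻⁴·0.21^k.
Need 0.21^k ≤ 5.0e-11/3.66×10⁻⁴ = 1.36612e-07.
k ≥ ln(1.36612e-07)/ln(0.21) = -15.8061/-1.56065 = 10.128.
Smallest integer k = 11.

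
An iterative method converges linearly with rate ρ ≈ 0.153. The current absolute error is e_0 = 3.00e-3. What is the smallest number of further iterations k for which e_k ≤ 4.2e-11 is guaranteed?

After k steps, e_k ≈ 3.00e-3·0.153^k.
Need 0.153^k ≤ 4.2e-11/3.00e-3 = 1.4e-08.
k ≥ ln(1.4e-08)/ln(0.153) = -18.0842/-1.87732 = 9.633.
Smallest integer k = 10.

10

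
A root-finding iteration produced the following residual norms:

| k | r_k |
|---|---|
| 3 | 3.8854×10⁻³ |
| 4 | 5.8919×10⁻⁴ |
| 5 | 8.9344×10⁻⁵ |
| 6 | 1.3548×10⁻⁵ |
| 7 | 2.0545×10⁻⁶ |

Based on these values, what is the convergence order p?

Consecutive ratios: r_7/r_6 = 2.0545×10⁻⁶/1.3548×10⁻⁵ = 0.151646, r_6/r_5 = 1.3548×10⁻⁵/8.9344×10⁻⁵ = 0.151639.
p ≈ ln(0.151646)/ln(0.151639) = -1.8862/-1.8863 ≈ 1.00.
So the convergence is linear (order 1).

1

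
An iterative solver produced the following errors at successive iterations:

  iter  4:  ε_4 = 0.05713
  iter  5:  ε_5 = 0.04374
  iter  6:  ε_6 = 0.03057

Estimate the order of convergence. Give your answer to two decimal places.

1.34

p ≈ ln(ε_6/ε_5) / ln(ε_5/ε_4)
  = ln(0.03057/0.04374) / ln(0.04374/0.05713)
  = ln(0.698903) / ln(0.765622)
  = -0.35824 / -0.26707 ≈ 1.34137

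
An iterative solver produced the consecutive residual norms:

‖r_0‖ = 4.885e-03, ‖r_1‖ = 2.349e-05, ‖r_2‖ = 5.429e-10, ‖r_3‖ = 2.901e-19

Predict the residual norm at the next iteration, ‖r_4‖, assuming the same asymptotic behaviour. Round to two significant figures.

First estimate the order: p ≈ ln(‖r_3‖/‖r_2‖) / ln(‖r_2‖/‖r_1‖) = ln(2.901e-19/5.429e-10)/ln(5.429e-10/2.349e-05) = ln(5.34353e-10)/ln(2.3112e-05) ≈ 2.0000.
Then ‖r_4‖ ≈ ‖r_3‖·(‖r_3‖/‖r_2‖)^p = 2.901e-19·(5.34353e-10)^2.0000 = 2.901e-19·2.85533e-19 ≈ 8.283e-38.

8.3e-38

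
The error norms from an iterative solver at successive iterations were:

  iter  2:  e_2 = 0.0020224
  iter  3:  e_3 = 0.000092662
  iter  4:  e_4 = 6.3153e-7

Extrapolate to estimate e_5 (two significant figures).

2.0e-10

First estimate the order: p ≈ ln(e_4/e_3) / ln(e_3/e_2) = ln(6.3153e-7/0.000092662)/ln(0.000092662/0.0020224) = ln(0.00681542)/ln(0.0458178) ≈ 1.6180.
Then e_5 ≈ e_4·(e_4/e_3)^p = 6.3153e-7·(0.00681542)^1.6180 = 6.3153e-7·0.000312314 ≈ 1.972e-10.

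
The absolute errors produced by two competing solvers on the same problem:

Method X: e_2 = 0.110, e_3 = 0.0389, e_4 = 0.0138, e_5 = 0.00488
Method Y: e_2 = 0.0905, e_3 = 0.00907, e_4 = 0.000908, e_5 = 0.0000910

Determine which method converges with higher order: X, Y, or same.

Method X: p ≈ ln(0.00488/0.0138)/ln(0.0138/0.0389) ≈ 1.00.
Method Y: p ≈ ln(0.0000910/0.000908)/ln(0.000908/0.00907) ≈ 1.00.
Both orders ≈ 1.0 — effectively the same.

same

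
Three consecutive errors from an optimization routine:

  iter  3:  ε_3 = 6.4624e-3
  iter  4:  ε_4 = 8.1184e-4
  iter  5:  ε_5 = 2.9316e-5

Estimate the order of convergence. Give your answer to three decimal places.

p ≈ ln(ε_5/ε_4) / ln(ε_4/ε_3)
  = ln(2.9316e-5/8.1184e-4) / ln(8.1184e-4/6.4624e-3)
  = ln(0.0361106) / ln(0.125625)
  = -3.321169 / -2.074454 ≈ 1.600985

1.601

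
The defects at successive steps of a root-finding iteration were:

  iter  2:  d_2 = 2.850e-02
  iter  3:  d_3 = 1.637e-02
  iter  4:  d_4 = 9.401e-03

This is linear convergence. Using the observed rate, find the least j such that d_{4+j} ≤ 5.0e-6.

Rate ρ ≈ d_4/d_3 = 9.401e-03/1.637e-02 = 0.5743.
After j more steps, d_{4+j} ≈ 9.401e-03·ρ^j; need ρ^j ≤ 5.0e-6/9.401e-03 = 0.000531858.
j ≥ ln(0.000531858)/ln(0.5743) = -7.5391/-0.55460 = 13.594.
So 14 more iterations are needed.

14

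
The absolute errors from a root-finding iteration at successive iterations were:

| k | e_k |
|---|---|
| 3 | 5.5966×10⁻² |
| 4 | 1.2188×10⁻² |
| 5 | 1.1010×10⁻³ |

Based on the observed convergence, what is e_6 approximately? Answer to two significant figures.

2.5e-5

First estimate the order: p ≈ ln(e_5/e_4) / ln(e_4/e_3) = ln(1.1010×10⁻³/1.2188×10⁻²)/ln(1.2188×10⁻²/5.5966×10⁻²) = ln(0.0903348)/ln(0.217775) ≈ 1.5773.
Then e_6 ≈ e_5·(e_5/e_4)^p = 1.1010×10⁻³·(0.0903348)^1.5773 = 1.1010×10⁻³·0.022546 ≈ 2.482e-05.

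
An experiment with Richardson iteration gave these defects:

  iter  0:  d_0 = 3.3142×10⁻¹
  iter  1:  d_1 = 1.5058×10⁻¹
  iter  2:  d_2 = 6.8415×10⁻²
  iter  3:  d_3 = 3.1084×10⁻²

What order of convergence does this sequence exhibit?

Consecutive ratios: d_3/d_2 = 3.1084×10⁻²/6.8415×10⁻² = 0.454345, d_2/d_1 = 6.8415×10⁻²/1.5058×10⁻¹ = 0.454343.
p ≈ ln(0.454345)/ln(0.454343) = -0.7889/-0.7889 ≈ 1.00.
So the convergence is linear (order 1).

1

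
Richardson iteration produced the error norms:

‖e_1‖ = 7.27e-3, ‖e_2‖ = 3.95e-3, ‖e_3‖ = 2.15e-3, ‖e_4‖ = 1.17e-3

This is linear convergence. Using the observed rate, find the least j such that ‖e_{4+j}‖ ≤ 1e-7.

Rate ρ ≈ ‖e_4‖/‖e_3‖ = 1.17e-3/2.15e-3 = 0.5442.
After j more steps, ‖e_{4+j}‖ ≈ 1.17e-3·ρ^j; need ρ^j ≤ 1e-7/1.17e-3 = 8.54701e-05.
j ≥ ln(8.54701e-05)/ln(0.5442) = -9.3673/-0.60844 = 15.396.
So 16 more iterations are needed.

16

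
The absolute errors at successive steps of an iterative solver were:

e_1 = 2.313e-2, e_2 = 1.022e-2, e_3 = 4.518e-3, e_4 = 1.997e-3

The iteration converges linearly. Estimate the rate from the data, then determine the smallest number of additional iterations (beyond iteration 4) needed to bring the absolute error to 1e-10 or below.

Rate ρ ≈ e_4/e_3 = 1.997e-3/4.518e-3 = 0.4420.
After j more steps, e_{4+j} ≈ 1.997e-3·ρ^j; need ρ^j ≤ 1e-10/1.997e-3 = 5.00751e-08.
j ≥ ln(5.00751e-08)/ln(0.4420) = -16.8097/-0.81645 = 20.589.
So 21 more iterations are needed.

21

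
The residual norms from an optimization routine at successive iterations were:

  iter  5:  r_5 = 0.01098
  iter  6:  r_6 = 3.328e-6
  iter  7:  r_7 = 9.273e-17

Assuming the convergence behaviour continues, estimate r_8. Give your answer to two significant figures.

2.0e-48

First estimate the order: p ≈ ln(r_7/r_6) / ln(r_6/r_5) = ln(9.273e-17/3.328e-6)/ln(3.328e-6/0.01098) = ln(2.78636e-11)/ln(0.000303097) ≈ 2.9999.
Then r_8 ≈ r_7·(r_7/r_6)^p = 9.273e-17·(2.78636e-11)^2.9999 = 9.273e-17·2.16854e-32 ≈ 2.011e-48.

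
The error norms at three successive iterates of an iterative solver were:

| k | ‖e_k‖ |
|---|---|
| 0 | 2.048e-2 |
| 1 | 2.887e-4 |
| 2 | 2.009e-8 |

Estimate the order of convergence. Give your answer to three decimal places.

2.246

p ≈ ln(‖e_2‖/‖e_1‖) / ln(‖e_1‖/‖e_0‖)
  = ln(2.009e-8/2.887e-4) / ln(2.887e-4/2.048e-2)
  = ln(6.95878e-05) / ln(0.0140967)
  = -9.572921 / -4.261815 ≈ 2.246208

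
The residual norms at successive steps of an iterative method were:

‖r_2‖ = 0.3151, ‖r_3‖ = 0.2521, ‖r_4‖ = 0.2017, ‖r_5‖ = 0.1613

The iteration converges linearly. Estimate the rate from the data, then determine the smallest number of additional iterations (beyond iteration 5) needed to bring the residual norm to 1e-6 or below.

Rate ρ ≈ ‖r_5‖/‖r_4‖ = 0.1613/0.2017 = 0.7997.
After j more steps, ‖r_{5+j}‖ ≈ 0.1613·ρ^j; need ρ^j ≤ 1e-6/0.1613 = 6.19963e-06.
j ≥ ln(6.19963e-06)/ln(0.7997) = -11.9910/-0.22352 = 53.646.
So 54 more iterations are needed.

54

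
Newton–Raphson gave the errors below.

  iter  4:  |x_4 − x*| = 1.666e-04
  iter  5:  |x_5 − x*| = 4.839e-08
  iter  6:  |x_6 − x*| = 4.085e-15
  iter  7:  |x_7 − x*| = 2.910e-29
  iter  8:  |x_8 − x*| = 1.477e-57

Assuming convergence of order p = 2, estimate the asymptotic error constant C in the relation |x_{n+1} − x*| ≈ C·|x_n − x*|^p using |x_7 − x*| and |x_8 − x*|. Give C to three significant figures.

C ≈ |x_8 − x*| / |x_7 − x*|^2
  = 1.477e-57 / (2.910e-29)^2
  = 1.477e-57 / 8.4681e-58 ≈ 1.7442

1.74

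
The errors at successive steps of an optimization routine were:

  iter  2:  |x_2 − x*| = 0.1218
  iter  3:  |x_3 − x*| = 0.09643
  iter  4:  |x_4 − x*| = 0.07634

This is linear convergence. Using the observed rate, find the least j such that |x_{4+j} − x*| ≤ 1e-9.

78

Rate ρ ≈ |x_4 − x*|/|x_3 − x*| = 0.07634/0.09643 = 0.7917.
After j more steps, |x_{4+j} − x*| ≈ 0.07634·ρ^j; need ρ^j ≤ 1e-9/0.07634 = 1.30993e-08.
j ≥ ln(1.30993e-08)/ln(0.7917) = -18.1507/-0.23357 = 77.710.
So 78 more iterations are needed.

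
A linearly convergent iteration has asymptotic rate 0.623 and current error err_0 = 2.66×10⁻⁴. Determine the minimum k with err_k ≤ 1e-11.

37

After k steps, err_k ≈ 2.66×10⁻⁴·0.623^k.
Need 0.623^k ≤ 1e-11/2.66×10⁻⁴ = 3.7594e-08.
k ≥ ln(3.7594e-08)/ln(0.623) = -17.0964/-0.47321 = 36.129.
Smallest integer k = 37.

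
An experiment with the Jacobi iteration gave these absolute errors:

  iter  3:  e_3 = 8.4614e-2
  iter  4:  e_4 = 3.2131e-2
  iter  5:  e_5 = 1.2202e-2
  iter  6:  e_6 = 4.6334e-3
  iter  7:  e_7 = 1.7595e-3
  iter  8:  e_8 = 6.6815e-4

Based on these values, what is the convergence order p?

1

Consecutive ratios: e_8/e_7 = 6.6815e-4/1.7595e-3 = 0.379739, e_7/e_6 = 1.7595e-3/4.6334e-3 = 0.379743.
p ≈ ln(0.379739)/ln(0.379743) = -0.9683/-0.9683 ≈ 1.00.
So the convergence is linear (order 1).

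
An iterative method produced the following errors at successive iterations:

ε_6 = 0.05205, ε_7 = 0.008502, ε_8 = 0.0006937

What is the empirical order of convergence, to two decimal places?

p ≈ ln(ε_8/ε_7) / ln(ε_7/ε_6)
  = ln(0.0006937/0.008502) / ln(0.008502/0.05205)
  = ln(0.0815926) / ln(0.163343)
  = -2.50602 / -1.81190 ≈ 1.38309

1.38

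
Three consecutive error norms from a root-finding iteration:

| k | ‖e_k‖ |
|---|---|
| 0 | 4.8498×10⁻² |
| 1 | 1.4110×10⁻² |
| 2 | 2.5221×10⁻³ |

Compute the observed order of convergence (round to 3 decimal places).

1.395

p ≈ ln(‖e_2‖/‖e_1‖) / ln(‖e_1‖/‖e_0‖)
  = ln(2.5221×10⁻³/1.4110×10⁻²) / ln(1.4110×10⁻²/4.8498×10⁻²)
  = ln(0.178746) / ln(0.29094)
  = -1.721789 / -1.234638 ≈ 1.394570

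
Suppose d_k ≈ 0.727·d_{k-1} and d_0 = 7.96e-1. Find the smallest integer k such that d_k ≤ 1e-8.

58

After k steps, d_k ≈ 7.96e-1·0.727^k.
Need 0.727^k ≤ 1e-8/7.96e-1 = 1.25628e-08.
k ≥ ln(1.25628e-08)/ln(0.727) = -18.1925/-0.31883 = 57.060.
Smallest integer k = 58.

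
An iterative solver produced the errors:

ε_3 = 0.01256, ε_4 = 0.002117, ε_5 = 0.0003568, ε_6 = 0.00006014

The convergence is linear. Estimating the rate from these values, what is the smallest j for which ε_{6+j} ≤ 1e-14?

13

Rate ρ ≈ ε_6/ε_5 = 0.00006014/0.0003568 = 0.1686.
After j more steps, ε_{6+j} ≈ 0.00006014·ρ^j; need ρ^j ≤ 1e-14/0.00006014 = 1.66279e-10.
j ≥ ln(1.66279e-10)/ln(0.1686) = -22.5174/-1.78023 = 12.649.
So 13 more iterations are needed.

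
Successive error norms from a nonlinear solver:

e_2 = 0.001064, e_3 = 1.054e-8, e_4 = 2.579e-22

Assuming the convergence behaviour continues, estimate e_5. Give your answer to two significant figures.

First estimate the order: p ≈ ln(e_4/e_3) / ln(e_3/e_2) = ln(2.579e-22/1.054e-8)/ln(1.054e-8/0.001064) = ln(2.44687e-14)/ln(9.90602e-06) ≈ 2.7200.
Then e_5 ≈ e_4·(e_4/e_3)^p = 2.579e-22·(2.44687e-14)^2.7200 = 2.579e-22·9.48466e-38 ≈ 2.446e-59.

2.4e-59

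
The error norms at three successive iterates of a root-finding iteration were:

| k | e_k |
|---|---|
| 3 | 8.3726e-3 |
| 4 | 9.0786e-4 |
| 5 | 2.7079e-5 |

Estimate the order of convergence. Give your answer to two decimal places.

p ≈ ln(e_5/e_4) / ln(e_4/e_3)
  = ln(2.7079e-5/9.0786e-4) / ln(9.0786e-4/8.3726e-3)
  = ln(0.0298273) / ln(0.108432)
  = -3.51233 / -2.22163 ≈ 1.58097

1.58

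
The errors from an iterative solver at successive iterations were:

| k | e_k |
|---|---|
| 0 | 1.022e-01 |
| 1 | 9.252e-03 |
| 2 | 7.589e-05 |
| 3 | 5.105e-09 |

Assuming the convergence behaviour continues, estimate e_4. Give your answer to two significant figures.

First estimate the order: p ≈ ln(e_3/e_2) / ln(e_2/e_1) = ln(5.105e-09/7.589e-05)/ln(7.589e-05/9.252e-03) = ln(6.72684e-05)/ln(0.00820255) ≈ 2.0000.
Then e_4 ≈ e_3·(e_3/e_2)^p = 5.105e-09·(6.72684e-05)^2.0000 = 5.105e-09·4.52504e-09 ≈ 2.31e-17.

2.3e-17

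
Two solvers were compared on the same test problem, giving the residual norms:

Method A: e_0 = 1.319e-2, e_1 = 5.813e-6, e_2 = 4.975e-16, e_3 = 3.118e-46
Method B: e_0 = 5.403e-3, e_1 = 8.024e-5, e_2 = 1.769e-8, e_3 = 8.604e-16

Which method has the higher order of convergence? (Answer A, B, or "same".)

Method A: p ≈ ln(3.118e-46/4.975e-16)/ln(4.975e-16/5.813e-6) ≈ 3.00.
Method B: p ≈ ln(8.604e-16/1.769e-8)/ln(1.769e-8/8.024e-5) ≈ 2.00.
Method A has the higher order (≈3.0 vs ≈2.0).

A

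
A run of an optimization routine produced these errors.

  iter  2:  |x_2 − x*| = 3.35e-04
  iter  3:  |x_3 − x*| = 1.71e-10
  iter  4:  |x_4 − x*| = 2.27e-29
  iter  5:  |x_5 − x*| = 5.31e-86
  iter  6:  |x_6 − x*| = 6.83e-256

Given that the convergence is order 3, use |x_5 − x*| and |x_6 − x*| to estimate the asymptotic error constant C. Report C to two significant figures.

C ≈ |x_6 − x*| / |x_5 − x*|^3
  = 6.83e-256 / (5.31e-86)^3
  = 6.83e-256 / 1.49721e-256 ≈ 4.5618

4.6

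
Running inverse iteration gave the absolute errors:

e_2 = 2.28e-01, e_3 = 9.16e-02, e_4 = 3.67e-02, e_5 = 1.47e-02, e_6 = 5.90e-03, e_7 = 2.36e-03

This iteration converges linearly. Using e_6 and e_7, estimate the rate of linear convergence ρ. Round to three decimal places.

0.400

ρ ≈ e_7/e_6 = 2.36e-03/5.90e-03 = 0.40000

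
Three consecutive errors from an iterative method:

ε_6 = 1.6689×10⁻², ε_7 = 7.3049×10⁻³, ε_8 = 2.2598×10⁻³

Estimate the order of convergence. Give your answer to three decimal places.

1.420

p ≈ ln(ε_8/ε_7) / ln(ε_7/ε_6)
  = ln(2.2598×10⁻³/7.3049×10⁻³) / ln(7.3049×10⁻³/1.6689×10⁻²)
  = ln(0.309354) / ln(0.437707)
  = -1.173269 / -0.826206 ≈ 1.420068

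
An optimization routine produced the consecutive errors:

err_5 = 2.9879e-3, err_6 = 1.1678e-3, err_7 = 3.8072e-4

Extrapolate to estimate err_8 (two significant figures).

First estimate the order: p ≈ ln(err_7/err_6) / ln(err_6/err_5) = ln(3.8072e-4/1.1678e-3)/ln(1.1678e-3/2.9879e-3) = ln(0.326015)/ln(0.390843) ≈ 1.1931.
Then err_8 ≈ err_7·(err_7/err_6)^p = 3.8072e-4·(0.326015)^1.1931 = 3.8072e-4·0.262569 ≈ 9.997e-05.

1.0e-4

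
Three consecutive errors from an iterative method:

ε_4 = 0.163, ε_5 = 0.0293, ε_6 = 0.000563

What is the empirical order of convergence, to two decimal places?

2.30

p ≈ ln(ε_6/ε_5) / ln(ε_5/ε_4)
  = ln(0.000563/0.0293) / ln(0.0293/0.163)
  = ln(0.019215) / ln(0.179755)
  = -3.95206 / -1.71616 ≈ 2.30285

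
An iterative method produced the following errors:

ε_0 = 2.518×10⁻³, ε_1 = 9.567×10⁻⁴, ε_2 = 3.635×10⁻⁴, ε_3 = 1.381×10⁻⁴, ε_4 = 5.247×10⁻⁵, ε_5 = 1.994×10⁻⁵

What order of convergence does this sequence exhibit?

Consecutive ratios: ε_5/ε_4 = 1.994×10⁻⁵/5.247×10⁻⁵ = 0.380027, ε_4/ε_3 = 5.247×10⁻⁵/1.381×10⁻⁴ = 0.379942.
p ≈ ln(0.380027)/ln(0.379942) = -0.9675/-0.9677 ≈ 1.00.
So the convergence is linear (order 1).

1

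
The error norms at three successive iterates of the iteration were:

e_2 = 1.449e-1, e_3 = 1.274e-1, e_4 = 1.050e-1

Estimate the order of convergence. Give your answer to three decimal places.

1.502

p ≈ ln(e_4/e_3) / ln(e_3/e_2)
  = ln(1.050e-1/1.274e-1) / ln(1.274e-1/1.449e-1)
  = ln(0.824176) / ln(0.879227)
  = -0.193371 / -0.128712 ≈ 1.502354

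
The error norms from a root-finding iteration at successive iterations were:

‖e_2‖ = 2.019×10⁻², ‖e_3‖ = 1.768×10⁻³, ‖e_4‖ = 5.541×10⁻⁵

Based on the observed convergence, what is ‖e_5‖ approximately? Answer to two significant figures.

First estimate the order: p ≈ ln(‖e_4‖/‖e_3‖) / ln(‖e_3‖/‖e_2‖) = ln(5.541×10⁻⁵/1.768×10⁻³)/ln(1.768×10⁻³/2.019×10⁻²) = ln(0.0313405)/ln(0.0875681) ≈ 1.4219.
Then ‖e_5‖ ≈ ‖e_4‖·(‖e_4‖/‖e_3‖)^p = 5.541×10⁻⁵·(0.0313405)^1.4219 = 5.541×10⁻⁵·0.00727132 ≈ 4.029e-07.

4.0e-7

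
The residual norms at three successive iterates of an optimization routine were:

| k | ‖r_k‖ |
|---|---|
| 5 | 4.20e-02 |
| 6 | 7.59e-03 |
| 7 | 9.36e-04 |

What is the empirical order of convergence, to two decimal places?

p ≈ ln(‖r_7‖/‖r_6‖) / ln(‖r_6‖/‖r_5‖)
  = ln(9.36e-04/7.59e-03) / ln(7.59e-03/4.20e-02)
  = ln(0.12332) / ln(0.180714)
  = -2.09297 / -1.71084 ≈ 1.22336

1.22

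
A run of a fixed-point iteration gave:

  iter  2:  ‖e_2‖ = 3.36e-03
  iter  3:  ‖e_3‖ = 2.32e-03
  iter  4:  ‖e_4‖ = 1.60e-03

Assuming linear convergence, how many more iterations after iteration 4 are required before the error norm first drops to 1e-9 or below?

39

Rate ρ ≈ ‖e_4‖/‖e_3‖ = 1.60e-03/2.32e-03 = 0.6897.
After j more steps, ‖e_{4+j}‖ ≈ 1.60e-03·ρ^j; need ρ^j ≤ 1e-9/1.60e-03 = 6.25e-07.
j ≥ ln(6.25e-07)/ln(0.6897) = -14.2855/-0.37150 = 38.454.
So 39 more iterations are needed.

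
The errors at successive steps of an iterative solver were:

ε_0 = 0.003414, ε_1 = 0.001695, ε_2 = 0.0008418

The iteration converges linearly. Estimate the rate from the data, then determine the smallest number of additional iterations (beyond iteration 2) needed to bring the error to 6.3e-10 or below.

21

Rate ρ ≈ ε_2/ε_1 = 0.0008418/0.001695 = 0.4966.
After j more steps, ε_{2+j} ≈ 0.0008418·ρ^j; need ρ^j ≤ 6.3e-10/0.0008418 = 7.48396e-07.
j ≥ ln(7.48396e-07)/ln(0.4966) = -14.1053/-0.69997 = 20.151.
So 21 more iterations are needed.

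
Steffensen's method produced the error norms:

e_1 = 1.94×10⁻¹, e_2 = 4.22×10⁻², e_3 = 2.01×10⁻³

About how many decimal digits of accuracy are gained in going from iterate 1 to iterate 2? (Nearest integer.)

1

Digits gained ≈ log₁₀(e_1/e_2) = log₁₀(1.94×10⁻¹/4.22×10⁻²) = log₁₀(4.59716) ≈ 0.662.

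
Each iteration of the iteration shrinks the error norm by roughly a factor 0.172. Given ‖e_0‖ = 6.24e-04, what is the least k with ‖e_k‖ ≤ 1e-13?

13

After k steps, ‖e_k‖ ≈ 6.24e-04·0.172^k.
Need 0.172^k ≤ 1e-13/6.24e-04 = 1.60256e-10.
k ≥ ln(1.60256e-10)/ln(0.172) = -22.5542/-1.76026 = 12.813.
Smallest integer k = 13.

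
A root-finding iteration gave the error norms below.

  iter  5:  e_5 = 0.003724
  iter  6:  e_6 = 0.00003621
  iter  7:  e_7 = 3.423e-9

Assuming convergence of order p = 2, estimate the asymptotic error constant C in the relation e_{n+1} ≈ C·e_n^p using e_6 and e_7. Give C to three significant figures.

C ≈ e_7 / e_6^2
  = 3.423e-9 / (0.00003621)^2
  = 3.423e-9 / 1.31116e-09 ≈ 2.6107

2.61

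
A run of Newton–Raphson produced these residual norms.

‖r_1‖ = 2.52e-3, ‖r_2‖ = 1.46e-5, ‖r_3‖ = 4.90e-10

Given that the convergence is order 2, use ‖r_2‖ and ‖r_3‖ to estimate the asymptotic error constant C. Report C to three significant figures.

2.30

C ≈ ‖r_3‖ / ‖r_2‖^2
  = 4.90e-10 / (1.46e-5)^2
  = 4.90e-10 / 2.1316e-10 ≈ 2.2987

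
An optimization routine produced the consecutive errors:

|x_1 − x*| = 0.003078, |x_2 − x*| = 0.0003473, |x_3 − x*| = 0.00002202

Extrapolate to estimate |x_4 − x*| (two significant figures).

First estimate the order: p ≈ ln(|x_3 − x*|/|x_2 − x*|) / ln(|x_2 − x*|/|x_1 − x*|) = ln(0.00002202/0.0003473)/ln(0.0003473/0.003078) = ln(0.0634034)/ln(0.112833) ≈ 1.2642.
Then |x_4 − x*| ≈ |x_3 − x*|·(|x_3 − x*|/|x_2 − x*|)^p = 0.00002202·(0.0634034)^1.2642 = 0.00002202·0.0305936 ≈ 6.737e-07.

6.7e-7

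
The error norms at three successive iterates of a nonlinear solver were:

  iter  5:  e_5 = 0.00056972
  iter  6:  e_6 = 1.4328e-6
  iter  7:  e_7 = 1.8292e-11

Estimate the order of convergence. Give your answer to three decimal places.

p ≈ ln(e_7/e_6) / ln(e_6/e_5)
  = ln(1.8292e-11/1.4328e-6) / ln(1.4328e-6/0.00056972)
  = ln(1.27666e-05) / ln(0.00251492)
  = -11.268678 / -5.985514 ≈ 1.882658

1.883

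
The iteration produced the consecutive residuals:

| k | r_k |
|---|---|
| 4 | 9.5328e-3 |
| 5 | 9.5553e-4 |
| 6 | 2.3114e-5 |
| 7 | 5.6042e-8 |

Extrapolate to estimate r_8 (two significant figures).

First estimate the order: p ≈ ln(r_7/r_6) / ln(r_6/r_5) = ln(5.6042e-8/2.3114e-5)/ln(2.3114e-5/9.5553e-4) = ln(0.00242459)/ln(0.0241897) ≈ 1.6180.
Then r_8 ≈ r_7·(r_7/r_6)^p = 5.6042e-8·(0.00242459)^1.6180 = 5.6042e-8·5.86604e-05 ≈ 3.287e-12.

3.3e-12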